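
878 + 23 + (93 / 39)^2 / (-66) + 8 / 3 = 10078537 / 11154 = 903.58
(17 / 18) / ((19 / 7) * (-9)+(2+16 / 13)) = -1547 / 34722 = -0.04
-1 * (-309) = 309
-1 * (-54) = 54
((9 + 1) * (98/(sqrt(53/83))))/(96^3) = 245 * sqrt(4399)/11722752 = 0.00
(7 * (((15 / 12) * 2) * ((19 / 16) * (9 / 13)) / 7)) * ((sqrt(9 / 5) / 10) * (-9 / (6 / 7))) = -10773 * sqrt(5) / 8320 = -2.90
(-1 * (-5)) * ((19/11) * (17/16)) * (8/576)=0.13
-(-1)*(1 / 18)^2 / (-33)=-1 / 10692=-0.00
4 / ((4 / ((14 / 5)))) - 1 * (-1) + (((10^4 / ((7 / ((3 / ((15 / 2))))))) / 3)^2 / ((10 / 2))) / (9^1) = 16075411 / 19845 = 810.05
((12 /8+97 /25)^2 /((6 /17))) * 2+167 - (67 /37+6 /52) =1187199647 /3607500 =329.09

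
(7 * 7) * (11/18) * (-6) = -539/3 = -179.67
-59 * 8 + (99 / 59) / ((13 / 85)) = -353609 / 767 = -461.03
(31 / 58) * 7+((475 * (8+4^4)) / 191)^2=912067196377 / 2115898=431054.43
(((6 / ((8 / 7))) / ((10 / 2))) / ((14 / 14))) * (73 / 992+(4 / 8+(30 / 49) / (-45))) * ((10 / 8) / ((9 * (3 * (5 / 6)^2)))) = 0.04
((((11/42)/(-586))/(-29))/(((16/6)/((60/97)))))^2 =27225/2130349011735616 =0.00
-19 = -19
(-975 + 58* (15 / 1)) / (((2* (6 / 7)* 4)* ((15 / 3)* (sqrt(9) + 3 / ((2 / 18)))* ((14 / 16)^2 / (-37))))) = 74 / 15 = 4.93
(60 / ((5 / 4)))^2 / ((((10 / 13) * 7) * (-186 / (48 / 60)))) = -9984 / 5425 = -1.84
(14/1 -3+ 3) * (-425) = -5950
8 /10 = 4 /5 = 0.80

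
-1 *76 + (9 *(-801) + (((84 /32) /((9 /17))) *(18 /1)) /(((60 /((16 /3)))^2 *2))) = -4917137 /675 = -7284.65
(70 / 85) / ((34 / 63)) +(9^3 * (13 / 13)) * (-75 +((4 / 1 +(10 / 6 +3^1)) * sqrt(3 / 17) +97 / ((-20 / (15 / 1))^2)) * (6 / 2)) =18954 * sqrt(51) / 17 +298963395 / 4624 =72616.99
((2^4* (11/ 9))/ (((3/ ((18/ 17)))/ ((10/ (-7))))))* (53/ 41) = -186560/ 14637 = -12.75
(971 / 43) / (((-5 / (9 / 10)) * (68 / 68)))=-8739 / 2150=-4.06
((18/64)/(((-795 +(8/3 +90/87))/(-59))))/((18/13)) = 66729/4405952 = 0.02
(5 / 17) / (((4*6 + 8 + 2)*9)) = 5 / 5202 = 0.00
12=12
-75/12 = -25/4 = -6.25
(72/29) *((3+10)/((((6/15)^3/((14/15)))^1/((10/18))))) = 22750/87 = 261.49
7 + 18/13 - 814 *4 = -42219/13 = -3247.62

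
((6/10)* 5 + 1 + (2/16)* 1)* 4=33/2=16.50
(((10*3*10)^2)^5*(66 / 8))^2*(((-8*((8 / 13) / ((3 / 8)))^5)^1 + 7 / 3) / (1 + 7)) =-10229402030627389476796875000000000000000000000000000000000 / 371293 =-27550753799903013191190990000000000000000000000000000.00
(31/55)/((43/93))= 2883/2365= 1.22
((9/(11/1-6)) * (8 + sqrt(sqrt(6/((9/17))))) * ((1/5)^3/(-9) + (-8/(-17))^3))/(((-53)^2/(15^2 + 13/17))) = 2191831906 * 3^(3/4) * 34^(1/4)/439894666875 + 17534655248/146631555625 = 0.15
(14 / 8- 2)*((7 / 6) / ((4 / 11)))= -77 / 96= -0.80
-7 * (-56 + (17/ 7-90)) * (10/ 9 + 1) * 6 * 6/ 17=76380/ 17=4492.94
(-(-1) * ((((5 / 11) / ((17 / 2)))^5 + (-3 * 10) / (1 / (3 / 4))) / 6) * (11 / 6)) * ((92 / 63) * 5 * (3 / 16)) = -9.41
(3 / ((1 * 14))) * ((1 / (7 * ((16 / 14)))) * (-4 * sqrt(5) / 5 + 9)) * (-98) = -189 / 8 + 21 * sqrt(5) / 10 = -18.93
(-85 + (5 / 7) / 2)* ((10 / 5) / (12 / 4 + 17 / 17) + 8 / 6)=-4345 / 28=-155.18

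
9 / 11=0.82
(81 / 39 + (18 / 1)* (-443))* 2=-207270 / 13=-15943.85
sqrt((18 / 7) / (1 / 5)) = 3* sqrt(70) / 7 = 3.59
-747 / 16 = -46.69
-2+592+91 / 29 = 17201 / 29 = 593.14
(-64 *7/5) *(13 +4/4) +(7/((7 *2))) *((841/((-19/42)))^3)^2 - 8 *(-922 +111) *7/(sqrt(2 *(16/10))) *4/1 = 45416 *sqrt(5) +4855251441278243806073828128/235229405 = 20640495355069523278.30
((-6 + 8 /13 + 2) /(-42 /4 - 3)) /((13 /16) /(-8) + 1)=11264 /40365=0.28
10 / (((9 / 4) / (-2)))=-8.89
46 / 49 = 0.94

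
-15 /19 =-0.79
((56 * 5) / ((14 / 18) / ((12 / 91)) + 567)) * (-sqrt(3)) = -4320 * sqrt(3) / 8839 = -0.85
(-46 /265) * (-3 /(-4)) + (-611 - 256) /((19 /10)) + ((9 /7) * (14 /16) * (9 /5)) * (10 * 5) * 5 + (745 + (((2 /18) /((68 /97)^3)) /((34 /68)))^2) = 8016140405374972267 /10080404943989760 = 795.22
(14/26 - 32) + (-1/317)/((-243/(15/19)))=-199535902/6342219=-31.46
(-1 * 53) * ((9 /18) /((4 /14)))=-371 /4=-92.75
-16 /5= -3.20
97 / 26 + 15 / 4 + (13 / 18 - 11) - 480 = -225949 / 468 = -482.80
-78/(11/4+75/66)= -20.07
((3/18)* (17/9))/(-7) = -17/378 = -0.04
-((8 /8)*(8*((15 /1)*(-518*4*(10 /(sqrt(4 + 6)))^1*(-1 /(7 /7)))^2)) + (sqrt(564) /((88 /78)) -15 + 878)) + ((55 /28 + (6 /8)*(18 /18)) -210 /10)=-36062751769 /7 -39*sqrt(141) /22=-5151821702.34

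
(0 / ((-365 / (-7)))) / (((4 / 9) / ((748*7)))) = 0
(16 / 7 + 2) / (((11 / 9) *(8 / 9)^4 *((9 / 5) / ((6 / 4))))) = 1476225 / 315392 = 4.68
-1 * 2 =-2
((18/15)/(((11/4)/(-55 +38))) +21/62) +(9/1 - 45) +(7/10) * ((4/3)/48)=-5286049/122760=-43.06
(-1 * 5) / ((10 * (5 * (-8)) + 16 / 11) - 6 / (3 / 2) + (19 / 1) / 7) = 385 / 30787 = 0.01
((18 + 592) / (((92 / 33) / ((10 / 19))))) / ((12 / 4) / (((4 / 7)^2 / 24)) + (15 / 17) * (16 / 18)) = 5133150 / 9863527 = 0.52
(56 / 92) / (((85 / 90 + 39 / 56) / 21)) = 148176 / 19021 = 7.79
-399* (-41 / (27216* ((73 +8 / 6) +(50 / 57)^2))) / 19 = 14801 / 35137296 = 0.00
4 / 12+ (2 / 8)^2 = 19 / 48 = 0.40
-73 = -73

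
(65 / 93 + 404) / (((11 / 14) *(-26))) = -263459 / 13299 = -19.81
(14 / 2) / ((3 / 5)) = 11.67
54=54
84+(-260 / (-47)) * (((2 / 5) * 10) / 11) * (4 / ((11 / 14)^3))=69217708 / 688127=100.59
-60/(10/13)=-78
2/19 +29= 553/19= 29.11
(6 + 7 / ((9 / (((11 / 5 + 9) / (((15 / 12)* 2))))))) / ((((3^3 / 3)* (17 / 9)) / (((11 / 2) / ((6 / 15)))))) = 11737 / 1530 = 7.67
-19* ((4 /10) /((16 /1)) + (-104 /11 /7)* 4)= 314697 /3080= 102.17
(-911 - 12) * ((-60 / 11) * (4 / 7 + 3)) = 1384500 / 77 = 17980.52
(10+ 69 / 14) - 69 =-757 / 14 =-54.07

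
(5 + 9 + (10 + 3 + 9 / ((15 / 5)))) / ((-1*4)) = -15 / 2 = -7.50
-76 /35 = -2.17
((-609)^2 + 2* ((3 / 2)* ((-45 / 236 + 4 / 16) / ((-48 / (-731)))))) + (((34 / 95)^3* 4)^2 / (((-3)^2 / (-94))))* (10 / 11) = 10191689806683247673611 / 27479499092100000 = 370883.39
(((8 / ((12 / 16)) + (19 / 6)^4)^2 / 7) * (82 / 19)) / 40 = 170377804405 / 893555712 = 190.67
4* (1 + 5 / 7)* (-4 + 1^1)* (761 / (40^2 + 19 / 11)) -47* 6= -11995110 / 41111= -291.77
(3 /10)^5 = 243 /100000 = 0.00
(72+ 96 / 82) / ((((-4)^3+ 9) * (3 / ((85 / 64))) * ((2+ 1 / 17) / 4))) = -7225 / 6314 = -1.14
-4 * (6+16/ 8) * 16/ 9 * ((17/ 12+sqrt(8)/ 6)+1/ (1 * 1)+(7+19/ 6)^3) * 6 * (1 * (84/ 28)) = -29120384/ 27-1024 * sqrt(2)/ 3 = -1079015.46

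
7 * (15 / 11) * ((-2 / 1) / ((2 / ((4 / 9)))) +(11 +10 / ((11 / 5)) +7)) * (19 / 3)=1455020 / 1089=1336.11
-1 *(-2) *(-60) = -120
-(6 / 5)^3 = -1.73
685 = 685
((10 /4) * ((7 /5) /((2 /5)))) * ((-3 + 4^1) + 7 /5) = 21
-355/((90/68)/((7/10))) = -8449/45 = -187.76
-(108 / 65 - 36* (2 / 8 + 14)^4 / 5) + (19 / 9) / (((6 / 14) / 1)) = 6669354763 / 22464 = 296890.79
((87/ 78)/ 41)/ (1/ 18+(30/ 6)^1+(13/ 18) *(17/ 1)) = 87/ 55432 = 0.00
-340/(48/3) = -85/4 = -21.25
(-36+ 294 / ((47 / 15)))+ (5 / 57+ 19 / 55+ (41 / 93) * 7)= 280223441 / 4567695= 61.35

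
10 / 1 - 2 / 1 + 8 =16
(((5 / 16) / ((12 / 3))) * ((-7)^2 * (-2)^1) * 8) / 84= -35 / 48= -0.73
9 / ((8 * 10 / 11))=99 / 80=1.24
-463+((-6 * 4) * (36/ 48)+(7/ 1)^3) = -138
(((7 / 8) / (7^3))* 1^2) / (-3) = -0.00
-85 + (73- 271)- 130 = -413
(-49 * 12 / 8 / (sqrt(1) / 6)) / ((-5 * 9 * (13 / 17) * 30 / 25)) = 833 / 78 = 10.68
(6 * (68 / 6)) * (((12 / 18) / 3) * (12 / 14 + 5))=5576 / 63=88.51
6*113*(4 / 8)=339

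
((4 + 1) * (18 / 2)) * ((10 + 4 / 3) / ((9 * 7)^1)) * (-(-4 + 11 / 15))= 238 / 9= 26.44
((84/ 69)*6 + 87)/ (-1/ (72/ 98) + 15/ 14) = -325.54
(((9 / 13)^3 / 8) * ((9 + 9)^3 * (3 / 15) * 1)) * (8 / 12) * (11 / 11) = 354294 / 10985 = 32.25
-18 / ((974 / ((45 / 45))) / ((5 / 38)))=-45 / 18506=-0.00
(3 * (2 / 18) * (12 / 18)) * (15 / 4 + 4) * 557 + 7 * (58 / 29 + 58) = 24827 / 18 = 1379.28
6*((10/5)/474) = 0.03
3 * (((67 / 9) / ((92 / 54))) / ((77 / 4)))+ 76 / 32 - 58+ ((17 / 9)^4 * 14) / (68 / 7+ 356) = -809934653861 / 14872999680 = -54.46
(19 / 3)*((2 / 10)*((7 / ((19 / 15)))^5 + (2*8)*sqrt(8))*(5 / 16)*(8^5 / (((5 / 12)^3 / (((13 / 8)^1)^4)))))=5001145344*sqrt(2) / 125 + 839851262359200 / 130321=6501062914.62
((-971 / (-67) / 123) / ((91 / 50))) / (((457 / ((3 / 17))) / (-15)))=-0.00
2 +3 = 5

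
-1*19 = -19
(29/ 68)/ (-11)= -29/ 748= -0.04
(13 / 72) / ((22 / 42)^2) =637 / 968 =0.66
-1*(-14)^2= -196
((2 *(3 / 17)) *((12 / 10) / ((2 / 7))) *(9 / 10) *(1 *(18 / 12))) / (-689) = -1701 / 585650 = -0.00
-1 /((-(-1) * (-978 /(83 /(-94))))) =-83 /91932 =-0.00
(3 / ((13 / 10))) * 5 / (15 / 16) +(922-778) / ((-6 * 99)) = 5176 / 429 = 12.07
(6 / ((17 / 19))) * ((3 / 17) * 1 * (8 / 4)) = 684 / 289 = 2.37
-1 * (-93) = 93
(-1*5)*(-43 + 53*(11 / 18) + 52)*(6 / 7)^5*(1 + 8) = -14482800 / 16807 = -861.71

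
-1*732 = -732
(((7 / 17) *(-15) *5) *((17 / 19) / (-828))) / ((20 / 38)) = 35 / 552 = 0.06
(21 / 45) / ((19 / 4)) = 0.10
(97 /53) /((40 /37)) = 3589 /2120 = 1.69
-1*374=-374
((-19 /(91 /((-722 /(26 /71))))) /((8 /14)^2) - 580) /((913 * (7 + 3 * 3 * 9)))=1840603 /217250176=0.01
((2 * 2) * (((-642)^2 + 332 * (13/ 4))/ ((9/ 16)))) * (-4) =-105790208/ 9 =-11754467.56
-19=-19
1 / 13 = 0.08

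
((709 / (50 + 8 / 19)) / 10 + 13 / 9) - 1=159559 / 86220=1.85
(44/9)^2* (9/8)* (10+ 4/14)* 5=9680/7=1382.86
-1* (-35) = 35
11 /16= 0.69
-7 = -7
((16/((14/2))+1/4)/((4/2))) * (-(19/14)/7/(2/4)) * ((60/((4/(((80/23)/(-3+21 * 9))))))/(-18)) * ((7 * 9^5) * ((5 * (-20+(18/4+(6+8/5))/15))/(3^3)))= -1572927255/139748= -11255.45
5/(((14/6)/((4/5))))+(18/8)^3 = 5871/448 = 13.10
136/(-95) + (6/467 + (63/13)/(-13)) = -13432193/7497685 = -1.79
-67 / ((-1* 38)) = 67 / 38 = 1.76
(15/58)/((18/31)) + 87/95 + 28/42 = 22347/11020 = 2.03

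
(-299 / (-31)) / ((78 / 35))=805 / 186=4.33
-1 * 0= 0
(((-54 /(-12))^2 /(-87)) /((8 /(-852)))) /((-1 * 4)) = -5751 /928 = -6.20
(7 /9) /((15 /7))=49 /135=0.36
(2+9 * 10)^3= 778688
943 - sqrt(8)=943 - 2 * sqrt(2)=940.17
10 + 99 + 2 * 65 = 239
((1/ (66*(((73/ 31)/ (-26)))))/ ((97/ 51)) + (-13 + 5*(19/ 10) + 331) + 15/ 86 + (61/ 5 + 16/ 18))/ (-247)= -51346277222/ 37227613995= -1.38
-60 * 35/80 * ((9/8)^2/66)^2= -76545/7929856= -0.01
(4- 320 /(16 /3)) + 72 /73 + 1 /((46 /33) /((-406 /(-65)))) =-5514893 /109135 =-50.53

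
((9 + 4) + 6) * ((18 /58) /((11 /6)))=1026 /319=3.22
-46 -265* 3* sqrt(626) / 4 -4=-795* sqrt(626) / 4 -50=-5022.72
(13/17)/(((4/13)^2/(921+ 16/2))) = 7503.72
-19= -19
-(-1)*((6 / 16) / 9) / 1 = 1 / 24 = 0.04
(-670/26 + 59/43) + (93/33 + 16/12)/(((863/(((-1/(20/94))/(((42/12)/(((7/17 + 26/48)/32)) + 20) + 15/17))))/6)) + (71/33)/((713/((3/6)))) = -194894076539598353/7988572207657470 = -24.40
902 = 902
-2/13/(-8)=1/52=0.02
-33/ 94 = -0.35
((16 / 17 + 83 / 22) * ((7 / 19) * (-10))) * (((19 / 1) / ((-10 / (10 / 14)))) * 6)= 26445 / 187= 141.42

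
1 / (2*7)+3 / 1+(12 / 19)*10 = 2497 / 266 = 9.39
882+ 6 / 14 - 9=6114 / 7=873.43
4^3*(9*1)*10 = 5760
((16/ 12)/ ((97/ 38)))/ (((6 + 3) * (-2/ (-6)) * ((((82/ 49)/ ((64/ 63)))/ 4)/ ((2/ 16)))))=17024/ 322137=0.05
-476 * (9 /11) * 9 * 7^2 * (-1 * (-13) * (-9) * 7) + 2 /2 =1547290847 /11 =140662804.27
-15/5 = -3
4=4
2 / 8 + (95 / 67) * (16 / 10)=675 / 268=2.52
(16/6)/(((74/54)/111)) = 216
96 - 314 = -218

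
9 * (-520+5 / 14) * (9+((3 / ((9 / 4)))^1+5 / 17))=-5914575 / 119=-49702.31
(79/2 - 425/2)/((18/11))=-1903/18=-105.72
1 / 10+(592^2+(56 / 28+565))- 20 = 3510111 / 10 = 351011.10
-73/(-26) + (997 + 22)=26567/26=1021.81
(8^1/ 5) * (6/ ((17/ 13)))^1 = 624/ 85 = 7.34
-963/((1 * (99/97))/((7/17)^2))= -508571/3179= -159.98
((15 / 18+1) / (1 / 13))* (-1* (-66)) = 1573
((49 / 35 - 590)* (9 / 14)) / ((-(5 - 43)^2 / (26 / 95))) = 344331 / 4801300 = 0.07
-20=-20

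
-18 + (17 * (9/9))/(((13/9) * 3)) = -183/13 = -14.08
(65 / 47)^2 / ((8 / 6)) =12675 / 8836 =1.43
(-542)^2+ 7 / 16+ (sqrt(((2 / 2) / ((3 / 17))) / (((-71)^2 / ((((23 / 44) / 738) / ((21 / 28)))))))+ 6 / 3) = sqrt(352682) / 576378+ 4700263 / 16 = 293766.44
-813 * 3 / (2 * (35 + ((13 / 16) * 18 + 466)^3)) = -69376 / 6316066005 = -0.00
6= 6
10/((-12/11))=-55/6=-9.17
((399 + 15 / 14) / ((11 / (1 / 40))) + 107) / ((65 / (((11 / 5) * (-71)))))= -47195191 / 182000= -259.31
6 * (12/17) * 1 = 72/17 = 4.24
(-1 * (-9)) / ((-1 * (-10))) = 9 / 10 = 0.90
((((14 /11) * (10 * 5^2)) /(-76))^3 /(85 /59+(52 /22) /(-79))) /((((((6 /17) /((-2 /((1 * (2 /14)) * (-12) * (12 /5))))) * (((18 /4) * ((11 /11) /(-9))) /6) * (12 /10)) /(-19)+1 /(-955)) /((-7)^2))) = -12420001243603515625 /13518556757123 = -918737.22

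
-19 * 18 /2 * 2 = -342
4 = 4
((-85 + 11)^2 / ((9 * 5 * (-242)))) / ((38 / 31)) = -42439 / 103455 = -0.41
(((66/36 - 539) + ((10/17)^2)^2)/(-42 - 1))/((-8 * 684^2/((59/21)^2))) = -936835205023/35567731867578624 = -0.00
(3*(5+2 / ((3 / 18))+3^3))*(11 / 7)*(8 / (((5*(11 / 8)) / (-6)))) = -50688 / 35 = -1448.23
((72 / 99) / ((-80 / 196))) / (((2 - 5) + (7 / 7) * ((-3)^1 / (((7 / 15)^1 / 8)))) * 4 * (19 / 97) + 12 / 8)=133084 / 3073125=0.04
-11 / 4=-2.75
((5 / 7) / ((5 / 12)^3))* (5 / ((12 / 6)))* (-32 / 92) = -8.59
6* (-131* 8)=-6288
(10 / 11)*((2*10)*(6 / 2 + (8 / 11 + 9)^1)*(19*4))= 2128000 / 121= 17586.78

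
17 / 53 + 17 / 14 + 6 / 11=16981 / 8162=2.08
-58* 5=-290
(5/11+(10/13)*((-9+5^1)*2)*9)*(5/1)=-39275/143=-274.65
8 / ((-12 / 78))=-52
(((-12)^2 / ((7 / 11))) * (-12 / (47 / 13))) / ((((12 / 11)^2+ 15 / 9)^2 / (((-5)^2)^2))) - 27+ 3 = -20358895473624 / 353796401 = -57544.10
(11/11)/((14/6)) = 3/7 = 0.43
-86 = -86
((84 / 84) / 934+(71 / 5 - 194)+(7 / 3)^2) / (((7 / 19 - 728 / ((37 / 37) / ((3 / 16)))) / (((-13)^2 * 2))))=47061180218 / 108710595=432.90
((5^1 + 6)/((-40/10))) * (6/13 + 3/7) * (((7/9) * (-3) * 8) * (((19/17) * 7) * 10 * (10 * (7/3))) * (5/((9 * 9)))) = 10241000/1989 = 5148.82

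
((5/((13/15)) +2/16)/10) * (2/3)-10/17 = -5179/26520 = -0.20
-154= -154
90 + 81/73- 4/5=32963/365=90.31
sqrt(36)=6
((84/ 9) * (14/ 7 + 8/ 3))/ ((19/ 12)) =1568/ 57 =27.51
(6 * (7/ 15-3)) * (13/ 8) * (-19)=4693/ 10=469.30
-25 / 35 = -5 / 7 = -0.71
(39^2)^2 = 2313441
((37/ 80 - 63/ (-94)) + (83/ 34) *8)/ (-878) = -1320723/ 56121760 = -0.02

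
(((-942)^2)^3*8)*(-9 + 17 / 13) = -558978885894467635200 / 13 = -42998375838035971938.46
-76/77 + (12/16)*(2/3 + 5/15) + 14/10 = 1.16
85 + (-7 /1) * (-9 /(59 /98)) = 11189 /59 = 189.64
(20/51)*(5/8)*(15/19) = 0.19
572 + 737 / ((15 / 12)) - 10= 5758 / 5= 1151.60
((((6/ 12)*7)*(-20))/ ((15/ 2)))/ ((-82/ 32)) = 448/ 123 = 3.64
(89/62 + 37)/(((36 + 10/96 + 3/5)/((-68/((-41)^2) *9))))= -175007520/459045799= -0.38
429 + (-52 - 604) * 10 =-6131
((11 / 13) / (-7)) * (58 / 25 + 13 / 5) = -1353 / 2275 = -0.59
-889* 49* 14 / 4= -304927 / 2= -152463.50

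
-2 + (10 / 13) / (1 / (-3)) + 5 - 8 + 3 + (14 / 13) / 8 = -217 / 52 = -4.17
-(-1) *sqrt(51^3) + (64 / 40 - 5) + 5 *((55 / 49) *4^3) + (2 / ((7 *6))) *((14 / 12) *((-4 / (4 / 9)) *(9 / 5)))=173893 / 490 + 51 *sqrt(51)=719.10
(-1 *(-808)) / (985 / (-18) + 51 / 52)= -378144 / 25151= -15.03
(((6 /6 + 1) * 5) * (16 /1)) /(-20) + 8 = 0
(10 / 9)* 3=10 / 3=3.33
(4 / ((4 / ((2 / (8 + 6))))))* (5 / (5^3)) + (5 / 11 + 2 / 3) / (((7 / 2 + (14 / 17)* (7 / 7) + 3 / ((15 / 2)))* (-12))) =-391381 / 27823950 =-0.01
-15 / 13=-1.15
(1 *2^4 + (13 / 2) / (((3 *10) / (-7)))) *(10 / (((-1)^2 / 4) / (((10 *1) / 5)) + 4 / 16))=3476 / 9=386.22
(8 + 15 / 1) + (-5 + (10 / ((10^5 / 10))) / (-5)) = 89999 / 5000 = 18.00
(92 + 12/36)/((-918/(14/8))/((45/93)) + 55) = -9695/108057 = -0.09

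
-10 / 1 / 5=-2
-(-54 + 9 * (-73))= 711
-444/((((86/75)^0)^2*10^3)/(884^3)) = -38339794272/125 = -306718354.18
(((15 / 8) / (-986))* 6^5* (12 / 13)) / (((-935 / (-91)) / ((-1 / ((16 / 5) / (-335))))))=-25642575 / 184382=-139.07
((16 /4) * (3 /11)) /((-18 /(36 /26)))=-12 /143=-0.08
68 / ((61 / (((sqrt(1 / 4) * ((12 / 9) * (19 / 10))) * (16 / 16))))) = 1.41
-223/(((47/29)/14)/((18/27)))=-1284.23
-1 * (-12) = 12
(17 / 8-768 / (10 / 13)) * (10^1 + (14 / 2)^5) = -670174267 / 40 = -16754356.68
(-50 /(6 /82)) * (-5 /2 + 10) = -5125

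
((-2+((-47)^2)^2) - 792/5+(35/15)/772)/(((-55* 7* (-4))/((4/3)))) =56504848583/13374900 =4224.69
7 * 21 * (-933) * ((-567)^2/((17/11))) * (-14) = 6790250827206/17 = 399426519247.41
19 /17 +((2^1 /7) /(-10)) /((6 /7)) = 553 /510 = 1.08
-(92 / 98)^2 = -2116 / 2401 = -0.88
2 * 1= 2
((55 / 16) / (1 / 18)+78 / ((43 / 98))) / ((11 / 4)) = 82437 / 946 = 87.14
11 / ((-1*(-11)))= 1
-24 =-24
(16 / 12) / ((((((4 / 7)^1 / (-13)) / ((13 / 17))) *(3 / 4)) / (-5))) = 154.64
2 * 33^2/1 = 2178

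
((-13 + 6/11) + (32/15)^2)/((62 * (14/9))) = -631/7700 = -0.08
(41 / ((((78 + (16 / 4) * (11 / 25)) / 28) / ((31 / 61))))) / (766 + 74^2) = 222425 / 189809857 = 0.00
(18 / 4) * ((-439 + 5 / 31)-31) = -131085 / 62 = -2114.27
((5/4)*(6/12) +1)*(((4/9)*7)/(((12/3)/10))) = 455/36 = 12.64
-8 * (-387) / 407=7.61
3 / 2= 1.50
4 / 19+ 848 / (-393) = -14540 / 7467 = -1.95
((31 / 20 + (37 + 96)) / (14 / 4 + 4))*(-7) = -6279 / 50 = -125.58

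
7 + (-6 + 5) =6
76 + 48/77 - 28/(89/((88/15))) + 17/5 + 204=5801291/20559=282.18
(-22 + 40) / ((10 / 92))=828 / 5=165.60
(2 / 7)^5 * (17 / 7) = 544 / 117649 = 0.00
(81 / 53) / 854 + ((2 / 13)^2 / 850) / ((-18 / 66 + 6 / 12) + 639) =11688294929 / 6531144788350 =0.00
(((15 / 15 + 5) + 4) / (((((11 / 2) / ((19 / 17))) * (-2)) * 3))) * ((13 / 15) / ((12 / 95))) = -23465 / 10098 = -2.32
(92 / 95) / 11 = 92 / 1045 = 0.09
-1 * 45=-45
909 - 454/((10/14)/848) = -2690399/5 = -538079.80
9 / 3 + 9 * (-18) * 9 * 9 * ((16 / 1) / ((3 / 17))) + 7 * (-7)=-1189774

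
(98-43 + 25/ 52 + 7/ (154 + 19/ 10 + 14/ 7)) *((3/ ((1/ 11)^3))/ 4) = 55427.93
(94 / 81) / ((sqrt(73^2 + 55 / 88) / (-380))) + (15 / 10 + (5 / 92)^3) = 1168157 / 778688 - 71440 * sqrt(85274) / 3453597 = -4.54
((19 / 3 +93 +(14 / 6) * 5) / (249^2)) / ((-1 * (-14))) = 37 / 289338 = 0.00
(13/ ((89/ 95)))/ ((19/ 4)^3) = 4160/ 32129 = 0.13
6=6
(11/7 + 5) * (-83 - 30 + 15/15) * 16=-11776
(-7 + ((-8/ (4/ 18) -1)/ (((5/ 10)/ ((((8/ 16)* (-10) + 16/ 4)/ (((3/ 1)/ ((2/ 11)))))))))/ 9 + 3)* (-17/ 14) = 8840/ 2079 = 4.25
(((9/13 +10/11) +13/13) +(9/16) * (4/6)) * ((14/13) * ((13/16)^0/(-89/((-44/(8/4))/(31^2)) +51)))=23835/29288038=0.00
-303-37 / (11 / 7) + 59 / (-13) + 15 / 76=-3596075 / 10868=-330.89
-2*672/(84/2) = -32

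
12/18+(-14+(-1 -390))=-1213/3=-404.33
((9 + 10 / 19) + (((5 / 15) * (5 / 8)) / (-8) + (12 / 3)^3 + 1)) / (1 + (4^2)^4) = 271777 / 239078976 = 0.00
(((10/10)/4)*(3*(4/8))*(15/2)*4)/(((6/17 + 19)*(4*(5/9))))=1377/5264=0.26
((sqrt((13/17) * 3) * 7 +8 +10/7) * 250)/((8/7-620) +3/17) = -12250 * sqrt(663)/73623-8500/2231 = -8.09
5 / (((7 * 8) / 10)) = 25 / 28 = 0.89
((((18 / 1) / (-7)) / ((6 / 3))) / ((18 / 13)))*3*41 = -1599 / 14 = -114.21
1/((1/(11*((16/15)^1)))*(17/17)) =176/15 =11.73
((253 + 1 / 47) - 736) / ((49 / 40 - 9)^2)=-36320000 / 4545887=-7.99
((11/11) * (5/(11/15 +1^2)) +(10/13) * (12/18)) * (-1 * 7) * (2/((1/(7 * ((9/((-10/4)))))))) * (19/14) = 21147/13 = 1626.69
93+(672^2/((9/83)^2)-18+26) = 345663373/9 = 38407041.44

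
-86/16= -43/8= -5.38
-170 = -170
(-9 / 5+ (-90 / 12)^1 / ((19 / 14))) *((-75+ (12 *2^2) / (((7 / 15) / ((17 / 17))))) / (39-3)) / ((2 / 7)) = -377 / 19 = -19.84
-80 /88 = -10 /11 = -0.91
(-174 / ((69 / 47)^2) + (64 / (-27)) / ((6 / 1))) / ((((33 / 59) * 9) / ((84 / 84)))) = -205097098 / 12726153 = -16.12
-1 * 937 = -937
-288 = -288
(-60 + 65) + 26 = 31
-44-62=-106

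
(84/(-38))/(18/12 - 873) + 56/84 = 3166/4731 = 0.67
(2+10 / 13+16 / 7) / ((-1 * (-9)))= 460 / 819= 0.56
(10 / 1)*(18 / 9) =20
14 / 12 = 7 / 6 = 1.17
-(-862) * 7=6034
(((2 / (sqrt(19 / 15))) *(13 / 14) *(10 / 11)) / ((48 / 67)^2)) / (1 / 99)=291785 *sqrt(285) / 17024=289.35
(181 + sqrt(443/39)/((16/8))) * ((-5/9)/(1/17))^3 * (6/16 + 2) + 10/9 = -365506.24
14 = 14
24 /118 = 0.20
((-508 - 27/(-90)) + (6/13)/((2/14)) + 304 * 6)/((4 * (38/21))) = 3602319/19760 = 182.30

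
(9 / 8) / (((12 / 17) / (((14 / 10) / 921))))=119 / 49120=0.00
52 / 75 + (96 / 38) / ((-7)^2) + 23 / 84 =94841 / 93100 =1.02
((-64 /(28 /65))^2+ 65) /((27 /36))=1446380 /49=29517.96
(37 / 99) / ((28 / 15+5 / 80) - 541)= -2960 / 4269441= -0.00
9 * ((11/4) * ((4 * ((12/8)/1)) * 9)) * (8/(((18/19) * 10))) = 5643/5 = 1128.60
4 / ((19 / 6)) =24 / 19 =1.26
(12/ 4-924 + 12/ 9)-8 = -2783/ 3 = -927.67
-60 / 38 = -30 / 19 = -1.58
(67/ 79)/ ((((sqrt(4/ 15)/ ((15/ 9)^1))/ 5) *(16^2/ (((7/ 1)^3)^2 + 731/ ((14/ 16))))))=1389229925 *sqrt(15)/ 849408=6334.37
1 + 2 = 3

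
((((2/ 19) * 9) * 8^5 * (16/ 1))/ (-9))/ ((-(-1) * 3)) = -1048576/ 57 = -18396.07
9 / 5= 1.80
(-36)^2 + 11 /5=6491 /5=1298.20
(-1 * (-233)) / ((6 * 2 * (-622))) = -233 / 7464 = -0.03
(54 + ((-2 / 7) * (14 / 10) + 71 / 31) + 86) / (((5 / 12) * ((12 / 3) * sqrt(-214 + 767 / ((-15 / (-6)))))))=8.84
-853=-853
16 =16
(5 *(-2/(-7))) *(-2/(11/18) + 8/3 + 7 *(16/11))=3160/231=13.68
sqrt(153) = 3 * sqrt(17) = 12.37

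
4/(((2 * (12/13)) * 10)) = 13/60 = 0.22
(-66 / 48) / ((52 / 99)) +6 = 1407 / 416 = 3.38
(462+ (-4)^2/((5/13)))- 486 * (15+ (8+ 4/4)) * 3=-172442/5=-34488.40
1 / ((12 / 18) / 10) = 15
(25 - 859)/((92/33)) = -13761/46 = -299.15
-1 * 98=-98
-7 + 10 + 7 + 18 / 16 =89 / 8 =11.12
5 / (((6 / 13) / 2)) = 65 / 3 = 21.67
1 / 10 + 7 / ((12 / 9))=107 / 20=5.35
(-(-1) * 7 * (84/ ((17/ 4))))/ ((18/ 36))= 276.71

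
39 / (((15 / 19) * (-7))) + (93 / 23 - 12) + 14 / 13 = -145848 / 10465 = -13.94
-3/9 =-1/3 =-0.33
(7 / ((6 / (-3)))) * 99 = -693 / 2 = -346.50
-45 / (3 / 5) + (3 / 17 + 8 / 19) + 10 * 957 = 3067078 / 323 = 9495.60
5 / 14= 0.36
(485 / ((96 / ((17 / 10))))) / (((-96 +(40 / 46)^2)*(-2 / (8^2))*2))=872321 / 604608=1.44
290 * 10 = 2900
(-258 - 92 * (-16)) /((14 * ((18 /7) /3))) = 607 /6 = 101.17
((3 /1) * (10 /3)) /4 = 5 /2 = 2.50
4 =4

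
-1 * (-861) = 861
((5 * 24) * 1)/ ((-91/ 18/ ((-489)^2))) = -516501360/ 91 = -5675839.12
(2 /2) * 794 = 794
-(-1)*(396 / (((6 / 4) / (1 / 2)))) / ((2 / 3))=198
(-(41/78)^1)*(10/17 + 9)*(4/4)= -6683/1326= -5.04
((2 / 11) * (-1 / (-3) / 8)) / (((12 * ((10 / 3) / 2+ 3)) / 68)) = 0.01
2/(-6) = -1/3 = -0.33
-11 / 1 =-11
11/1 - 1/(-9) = 100/9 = 11.11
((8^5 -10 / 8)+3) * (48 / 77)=1572948 / 77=20427.90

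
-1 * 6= -6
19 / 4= 4.75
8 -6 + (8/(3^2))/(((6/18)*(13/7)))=134/39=3.44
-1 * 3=-3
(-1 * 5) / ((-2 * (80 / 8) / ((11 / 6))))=11 / 24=0.46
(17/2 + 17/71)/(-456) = -0.02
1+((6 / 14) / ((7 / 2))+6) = 349 / 49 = 7.12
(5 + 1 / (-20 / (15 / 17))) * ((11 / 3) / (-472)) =-3707 / 96288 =-0.04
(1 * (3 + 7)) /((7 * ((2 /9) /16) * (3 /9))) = 2160 /7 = 308.57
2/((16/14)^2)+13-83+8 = -1935/32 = -60.47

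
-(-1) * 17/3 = 17/3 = 5.67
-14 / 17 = -0.82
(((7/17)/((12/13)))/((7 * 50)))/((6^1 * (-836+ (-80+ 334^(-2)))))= -362557/1563435013500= -0.00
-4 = -4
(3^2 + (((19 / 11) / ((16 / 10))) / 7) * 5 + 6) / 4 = 9715 / 2464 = 3.94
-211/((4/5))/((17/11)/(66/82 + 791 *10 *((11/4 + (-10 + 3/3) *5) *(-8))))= -1272103114865/2788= -456278018.24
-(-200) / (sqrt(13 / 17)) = 200 * sqrt(221) / 13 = 228.71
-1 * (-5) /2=5 /2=2.50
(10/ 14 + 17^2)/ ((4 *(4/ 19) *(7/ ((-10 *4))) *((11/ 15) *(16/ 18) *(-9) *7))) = 722475/ 15092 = 47.87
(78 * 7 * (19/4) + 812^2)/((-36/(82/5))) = -301549.31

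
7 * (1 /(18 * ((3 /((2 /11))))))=7 /297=0.02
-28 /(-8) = 7 /2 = 3.50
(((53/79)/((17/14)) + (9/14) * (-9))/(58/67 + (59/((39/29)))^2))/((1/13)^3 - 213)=4405924993041/345312963922486000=0.00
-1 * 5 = -5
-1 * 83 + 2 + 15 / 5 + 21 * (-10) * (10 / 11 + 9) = -2158.91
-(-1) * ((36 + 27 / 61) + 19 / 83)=36.67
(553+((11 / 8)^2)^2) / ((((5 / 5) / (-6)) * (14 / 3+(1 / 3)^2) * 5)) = -61552683 / 440320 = -139.79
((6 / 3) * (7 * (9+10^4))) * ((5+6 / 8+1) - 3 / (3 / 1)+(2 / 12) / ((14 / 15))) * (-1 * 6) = -4984482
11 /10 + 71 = 721 /10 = 72.10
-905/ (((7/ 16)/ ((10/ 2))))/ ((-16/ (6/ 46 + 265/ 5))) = 5529550/ 161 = 34345.03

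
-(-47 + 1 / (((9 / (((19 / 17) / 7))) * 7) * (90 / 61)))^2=-1005597097744801 / 455260572900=-2208.84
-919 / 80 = -11.49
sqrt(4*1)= 2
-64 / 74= -32 / 37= -0.86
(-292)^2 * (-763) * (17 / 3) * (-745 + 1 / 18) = 7414904421848 / 27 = 274626089698.07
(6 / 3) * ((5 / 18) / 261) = 5 / 2349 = 0.00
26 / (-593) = -26 / 593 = -0.04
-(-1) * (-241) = -241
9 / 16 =0.56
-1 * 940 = -940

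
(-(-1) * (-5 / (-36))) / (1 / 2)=5 / 18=0.28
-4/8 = -1/2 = -0.50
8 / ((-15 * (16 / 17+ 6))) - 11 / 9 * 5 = -16429 / 2655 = -6.19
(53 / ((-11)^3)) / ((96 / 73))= -3869 / 127776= -0.03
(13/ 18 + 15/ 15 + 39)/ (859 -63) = 733/ 14328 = 0.05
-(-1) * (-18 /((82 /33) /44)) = -13068 /41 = -318.73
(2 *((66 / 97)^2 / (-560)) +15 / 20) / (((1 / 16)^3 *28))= 252356352 / 2305205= 109.47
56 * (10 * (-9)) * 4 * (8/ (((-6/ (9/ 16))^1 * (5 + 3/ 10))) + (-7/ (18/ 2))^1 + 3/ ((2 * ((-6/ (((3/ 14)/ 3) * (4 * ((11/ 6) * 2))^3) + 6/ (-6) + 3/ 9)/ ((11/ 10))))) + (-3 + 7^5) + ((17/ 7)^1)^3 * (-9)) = -38661594262162016/ 115028921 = -336103250.61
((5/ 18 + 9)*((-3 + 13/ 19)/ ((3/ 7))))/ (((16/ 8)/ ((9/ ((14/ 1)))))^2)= -5511/ 1064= -5.18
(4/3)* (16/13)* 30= 640/13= 49.23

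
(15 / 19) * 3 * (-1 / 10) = -9 / 38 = -0.24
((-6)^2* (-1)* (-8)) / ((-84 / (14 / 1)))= -48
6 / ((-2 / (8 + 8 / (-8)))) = -21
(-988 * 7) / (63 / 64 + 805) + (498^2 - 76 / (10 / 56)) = 9121709988 / 36845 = 247569.82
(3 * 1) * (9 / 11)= 27 / 11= 2.45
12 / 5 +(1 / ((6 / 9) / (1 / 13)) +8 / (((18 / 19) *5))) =4919 / 1170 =4.20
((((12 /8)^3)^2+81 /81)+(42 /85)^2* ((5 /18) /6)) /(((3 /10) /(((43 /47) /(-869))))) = -147954013 /3399444576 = -0.04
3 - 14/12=11/6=1.83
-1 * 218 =-218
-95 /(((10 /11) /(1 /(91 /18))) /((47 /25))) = -88407 /2275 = -38.86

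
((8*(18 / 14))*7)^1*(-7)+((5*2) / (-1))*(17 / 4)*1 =-1093 / 2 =-546.50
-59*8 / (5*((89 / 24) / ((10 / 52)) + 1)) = -5664 / 1217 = -4.65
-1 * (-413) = 413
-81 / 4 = -20.25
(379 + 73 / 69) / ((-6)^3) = -3278 / 1863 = -1.76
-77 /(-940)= 77 /940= 0.08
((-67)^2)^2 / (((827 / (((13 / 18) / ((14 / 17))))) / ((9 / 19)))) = 4453397741 / 439964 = 10122.19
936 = 936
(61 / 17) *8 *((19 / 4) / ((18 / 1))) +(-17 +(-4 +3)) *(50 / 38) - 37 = -154388 / 2907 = -53.11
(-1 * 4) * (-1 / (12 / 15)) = 5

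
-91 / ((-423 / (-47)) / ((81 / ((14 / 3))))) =-351 / 2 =-175.50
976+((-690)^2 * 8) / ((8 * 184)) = 7127 / 2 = 3563.50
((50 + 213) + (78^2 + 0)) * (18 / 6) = 19041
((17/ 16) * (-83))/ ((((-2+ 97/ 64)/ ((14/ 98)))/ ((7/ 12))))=1411/ 93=15.17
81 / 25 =3.24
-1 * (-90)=90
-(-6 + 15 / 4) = 9 / 4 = 2.25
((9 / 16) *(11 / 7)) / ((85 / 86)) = 4257 / 4760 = 0.89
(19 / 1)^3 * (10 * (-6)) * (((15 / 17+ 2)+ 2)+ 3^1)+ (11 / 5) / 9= -2481586013 / 765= -3243903.28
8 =8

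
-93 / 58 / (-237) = 31 / 4582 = 0.01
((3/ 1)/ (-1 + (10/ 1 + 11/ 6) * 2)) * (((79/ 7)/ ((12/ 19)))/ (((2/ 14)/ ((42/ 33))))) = 31521/ 1496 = 21.07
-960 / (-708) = 80 / 59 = 1.36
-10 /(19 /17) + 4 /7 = -1114 /133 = -8.38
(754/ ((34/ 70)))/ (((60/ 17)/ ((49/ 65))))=9947/ 30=331.57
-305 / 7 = -43.57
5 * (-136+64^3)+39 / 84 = 36681133 / 28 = 1310040.46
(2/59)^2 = 4/3481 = 0.00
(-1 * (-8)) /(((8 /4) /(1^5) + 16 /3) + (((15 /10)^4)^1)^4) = 1572864 /130581955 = 0.01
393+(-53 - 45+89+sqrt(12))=387.46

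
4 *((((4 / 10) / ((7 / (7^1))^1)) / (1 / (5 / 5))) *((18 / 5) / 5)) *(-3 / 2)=-216 / 125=-1.73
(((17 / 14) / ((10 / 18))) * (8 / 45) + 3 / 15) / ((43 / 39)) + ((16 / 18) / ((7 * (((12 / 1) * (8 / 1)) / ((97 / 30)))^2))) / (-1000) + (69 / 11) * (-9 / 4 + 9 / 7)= -170385570274457 / 30895603200000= -5.51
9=9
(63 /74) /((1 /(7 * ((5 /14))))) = 315 /148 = 2.13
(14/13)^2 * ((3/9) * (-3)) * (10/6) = -980/507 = -1.93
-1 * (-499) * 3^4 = 40419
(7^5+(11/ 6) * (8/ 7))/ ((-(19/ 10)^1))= -3529910/ 399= -8846.89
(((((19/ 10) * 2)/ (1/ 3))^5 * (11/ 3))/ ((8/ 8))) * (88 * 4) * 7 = 5436087170976/ 3125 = 1739547894.71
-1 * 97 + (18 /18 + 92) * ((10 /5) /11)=-881 /11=-80.09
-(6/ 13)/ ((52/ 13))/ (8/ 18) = -27/ 104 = -0.26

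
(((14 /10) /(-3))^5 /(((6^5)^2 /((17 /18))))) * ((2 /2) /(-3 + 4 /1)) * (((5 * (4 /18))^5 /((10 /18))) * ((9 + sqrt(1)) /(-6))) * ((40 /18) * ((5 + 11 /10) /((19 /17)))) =296290603 /13909089812616288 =0.00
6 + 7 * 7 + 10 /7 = 395 /7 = 56.43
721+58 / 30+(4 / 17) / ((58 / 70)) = 5348192 / 7395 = 723.22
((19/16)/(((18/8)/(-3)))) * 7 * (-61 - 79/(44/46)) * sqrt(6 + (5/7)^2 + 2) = 20007 * sqrt(417)/88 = 4642.66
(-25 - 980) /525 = -67 /35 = -1.91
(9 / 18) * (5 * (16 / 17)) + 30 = 550 / 17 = 32.35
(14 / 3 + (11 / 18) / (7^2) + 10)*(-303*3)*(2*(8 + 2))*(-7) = 1868067.14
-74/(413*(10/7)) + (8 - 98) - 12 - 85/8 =-266091/2360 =-112.75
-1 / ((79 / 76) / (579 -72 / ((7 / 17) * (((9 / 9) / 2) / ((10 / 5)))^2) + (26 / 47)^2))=2134.16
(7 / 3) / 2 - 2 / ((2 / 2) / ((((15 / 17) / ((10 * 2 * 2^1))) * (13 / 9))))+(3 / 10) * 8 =1191 / 340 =3.50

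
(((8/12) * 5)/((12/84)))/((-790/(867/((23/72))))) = -145656/1817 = -80.16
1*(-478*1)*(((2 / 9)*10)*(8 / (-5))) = 15296 / 9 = 1699.56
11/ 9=1.22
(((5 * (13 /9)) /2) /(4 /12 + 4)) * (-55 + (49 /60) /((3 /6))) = -1601 /36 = -44.47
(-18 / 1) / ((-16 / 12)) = 27 / 2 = 13.50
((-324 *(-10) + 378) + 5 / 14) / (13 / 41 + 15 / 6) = 2076937 / 1617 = 1284.44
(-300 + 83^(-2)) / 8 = -2066699 / 55112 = -37.50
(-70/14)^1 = -5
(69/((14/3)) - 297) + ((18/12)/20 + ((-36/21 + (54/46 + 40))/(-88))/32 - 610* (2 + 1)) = -4787998069/2266880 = -2112.15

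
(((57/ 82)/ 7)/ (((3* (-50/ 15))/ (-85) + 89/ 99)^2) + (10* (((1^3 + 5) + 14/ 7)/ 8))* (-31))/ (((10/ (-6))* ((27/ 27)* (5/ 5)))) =1562284904601/ 8401985270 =185.94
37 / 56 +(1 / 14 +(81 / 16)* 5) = 2917 / 112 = 26.04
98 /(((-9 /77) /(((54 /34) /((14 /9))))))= -14553 /17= -856.06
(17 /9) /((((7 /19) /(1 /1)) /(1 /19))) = 17 /63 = 0.27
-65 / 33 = -1.97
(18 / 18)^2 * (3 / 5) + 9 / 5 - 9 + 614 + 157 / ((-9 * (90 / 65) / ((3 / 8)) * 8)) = 10485667 / 17280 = 606.81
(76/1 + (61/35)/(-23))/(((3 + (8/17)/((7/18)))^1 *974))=346341/18705670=0.02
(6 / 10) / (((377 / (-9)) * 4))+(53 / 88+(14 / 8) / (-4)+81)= 81.16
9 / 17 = 0.53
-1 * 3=-3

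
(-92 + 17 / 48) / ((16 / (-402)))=294733 / 128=2302.60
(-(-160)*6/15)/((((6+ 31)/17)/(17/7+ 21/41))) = 918272/10619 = 86.47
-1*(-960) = 960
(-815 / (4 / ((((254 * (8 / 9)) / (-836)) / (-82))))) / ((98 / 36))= -103505 / 419881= -0.25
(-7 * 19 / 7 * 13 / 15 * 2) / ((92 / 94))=-11609 / 345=-33.65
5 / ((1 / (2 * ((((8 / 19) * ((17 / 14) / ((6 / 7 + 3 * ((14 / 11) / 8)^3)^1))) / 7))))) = 57925120 / 68934831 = 0.84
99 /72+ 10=91 /8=11.38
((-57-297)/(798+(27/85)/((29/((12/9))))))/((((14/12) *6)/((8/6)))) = -581740/6884871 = -0.08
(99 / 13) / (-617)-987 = -7916826 / 8021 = -987.01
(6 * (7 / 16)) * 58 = 609 / 4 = 152.25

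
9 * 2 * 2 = 36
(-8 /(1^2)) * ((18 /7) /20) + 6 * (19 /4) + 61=6193 /70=88.47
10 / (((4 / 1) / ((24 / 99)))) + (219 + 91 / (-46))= 330359 / 1518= 217.63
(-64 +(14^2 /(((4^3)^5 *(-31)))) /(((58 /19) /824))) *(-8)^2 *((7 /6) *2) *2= -9009409954993 /471334912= -19114.67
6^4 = 1296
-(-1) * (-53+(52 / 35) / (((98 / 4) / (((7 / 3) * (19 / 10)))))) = -193787 / 3675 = -52.73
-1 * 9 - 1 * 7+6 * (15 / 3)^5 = 18734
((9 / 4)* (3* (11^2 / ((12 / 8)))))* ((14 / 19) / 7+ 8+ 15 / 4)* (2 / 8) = 981189 / 608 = 1613.80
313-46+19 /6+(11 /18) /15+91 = 361.21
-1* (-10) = 10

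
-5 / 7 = -0.71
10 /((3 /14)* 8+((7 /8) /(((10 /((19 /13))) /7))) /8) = 582400 /106357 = 5.48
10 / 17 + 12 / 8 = 2.09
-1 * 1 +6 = 5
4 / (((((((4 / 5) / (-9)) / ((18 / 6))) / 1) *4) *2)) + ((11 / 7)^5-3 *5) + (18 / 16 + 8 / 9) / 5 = -21.89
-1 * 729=-729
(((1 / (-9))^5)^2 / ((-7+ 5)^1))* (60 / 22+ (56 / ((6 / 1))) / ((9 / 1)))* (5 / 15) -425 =-1320358083049234 / 3106724901291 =-425.00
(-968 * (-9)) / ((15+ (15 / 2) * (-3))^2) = 3872 / 25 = 154.88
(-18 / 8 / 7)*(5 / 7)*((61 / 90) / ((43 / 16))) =-122 / 2107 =-0.06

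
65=65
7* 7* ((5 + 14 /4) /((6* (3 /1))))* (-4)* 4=-3332 /9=-370.22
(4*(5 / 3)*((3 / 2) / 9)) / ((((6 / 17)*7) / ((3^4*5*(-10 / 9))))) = -4250 / 21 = -202.38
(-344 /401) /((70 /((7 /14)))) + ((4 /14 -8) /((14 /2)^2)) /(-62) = -76499 /21319165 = -0.00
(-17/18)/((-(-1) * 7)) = -17/126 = -0.13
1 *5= 5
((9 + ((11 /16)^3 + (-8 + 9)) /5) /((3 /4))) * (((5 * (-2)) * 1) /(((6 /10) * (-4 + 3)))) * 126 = 6641145 /256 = 25941.97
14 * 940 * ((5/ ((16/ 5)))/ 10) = 8225/ 4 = 2056.25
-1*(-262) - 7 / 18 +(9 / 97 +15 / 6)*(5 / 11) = 2523569 / 9603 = 262.79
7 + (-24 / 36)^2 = 67 / 9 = 7.44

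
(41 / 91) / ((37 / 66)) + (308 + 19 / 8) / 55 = 9550901 / 1481480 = 6.45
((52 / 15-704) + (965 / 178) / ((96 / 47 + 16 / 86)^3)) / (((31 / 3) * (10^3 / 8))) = -170777818028388161 / 315106135150720000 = -0.54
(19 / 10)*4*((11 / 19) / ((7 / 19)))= 418 / 35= 11.94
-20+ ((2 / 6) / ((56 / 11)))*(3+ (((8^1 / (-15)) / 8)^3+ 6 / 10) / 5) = -19.80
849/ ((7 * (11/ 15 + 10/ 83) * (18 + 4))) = 1057005/ 163702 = 6.46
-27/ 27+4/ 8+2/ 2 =1/ 2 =0.50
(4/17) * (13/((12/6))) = 26/17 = 1.53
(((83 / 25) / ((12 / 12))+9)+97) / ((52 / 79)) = 215907 / 1300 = 166.08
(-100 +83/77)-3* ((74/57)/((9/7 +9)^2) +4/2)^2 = -62227894246181/560259431424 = -111.07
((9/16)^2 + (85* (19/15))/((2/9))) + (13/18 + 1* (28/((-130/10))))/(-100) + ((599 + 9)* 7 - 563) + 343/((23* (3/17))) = 14681537887/3444480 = 4262.34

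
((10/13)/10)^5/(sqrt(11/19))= sqrt(209)/4084223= 0.00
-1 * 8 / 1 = -8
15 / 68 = 0.22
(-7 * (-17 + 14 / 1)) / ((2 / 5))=105 / 2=52.50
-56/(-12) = 14/3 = 4.67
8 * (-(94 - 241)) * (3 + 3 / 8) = 3969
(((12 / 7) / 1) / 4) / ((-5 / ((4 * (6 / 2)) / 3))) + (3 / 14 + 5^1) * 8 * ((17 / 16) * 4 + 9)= 19333 / 35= 552.37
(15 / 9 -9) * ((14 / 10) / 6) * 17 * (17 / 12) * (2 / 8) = -22253 / 2160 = -10.30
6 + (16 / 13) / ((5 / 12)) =582 / 65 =8.95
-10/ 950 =-1/ 95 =-0.01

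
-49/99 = -0.49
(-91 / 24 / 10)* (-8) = 91 / 30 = 3.03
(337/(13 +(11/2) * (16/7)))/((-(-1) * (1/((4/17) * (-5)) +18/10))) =47180/3401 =13.87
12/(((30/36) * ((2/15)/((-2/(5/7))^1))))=-1512/5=-302.40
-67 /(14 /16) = -76.57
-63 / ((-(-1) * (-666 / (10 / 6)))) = 35 / 222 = 0.16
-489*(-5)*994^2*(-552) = -1333492907040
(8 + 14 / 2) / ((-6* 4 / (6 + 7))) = -65 / 8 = -8.12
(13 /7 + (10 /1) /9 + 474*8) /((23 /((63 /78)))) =18391 /138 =133.27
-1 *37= -37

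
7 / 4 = 1.75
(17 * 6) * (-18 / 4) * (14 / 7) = -918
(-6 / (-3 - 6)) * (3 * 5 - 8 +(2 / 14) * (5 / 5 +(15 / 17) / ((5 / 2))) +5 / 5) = 650 / 119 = 5.46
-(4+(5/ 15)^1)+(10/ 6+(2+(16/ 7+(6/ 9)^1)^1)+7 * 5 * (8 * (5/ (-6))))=-4852/ 21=-231.05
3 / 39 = 1 / 13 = 0.08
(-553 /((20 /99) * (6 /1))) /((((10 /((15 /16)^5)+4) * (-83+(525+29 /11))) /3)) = -18292341375 /105827623456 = -0.17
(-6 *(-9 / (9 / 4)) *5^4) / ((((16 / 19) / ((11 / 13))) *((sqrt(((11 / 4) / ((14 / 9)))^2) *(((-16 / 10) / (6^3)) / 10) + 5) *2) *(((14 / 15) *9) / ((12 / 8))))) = 146953125 / 545857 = 269.22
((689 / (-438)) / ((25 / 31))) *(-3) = 21359 / 3650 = 5.85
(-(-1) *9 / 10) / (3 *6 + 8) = 9 / 260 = 0.03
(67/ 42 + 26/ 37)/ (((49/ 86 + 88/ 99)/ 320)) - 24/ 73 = 10753976376/ 21346003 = 503.79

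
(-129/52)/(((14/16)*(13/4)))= -1032/1183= -0.87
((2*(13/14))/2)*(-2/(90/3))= -13/210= -0.06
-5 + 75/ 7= 40/ 7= 5.71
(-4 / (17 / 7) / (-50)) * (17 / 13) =14 / 325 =0.04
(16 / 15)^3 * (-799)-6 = -3292954 / 3375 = -975.69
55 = 55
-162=-162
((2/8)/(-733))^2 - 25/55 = -42983109/94562864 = -0.45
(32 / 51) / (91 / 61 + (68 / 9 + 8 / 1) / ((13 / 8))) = 76128 / 1342439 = 0.06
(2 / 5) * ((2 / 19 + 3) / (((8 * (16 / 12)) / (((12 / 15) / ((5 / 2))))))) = 177 / 4750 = 0.04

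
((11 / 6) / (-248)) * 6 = -11 / 248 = -0.04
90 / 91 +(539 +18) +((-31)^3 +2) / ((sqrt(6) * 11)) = 50777 / 91 - 29789 * sqrt(6) / 66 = -547.58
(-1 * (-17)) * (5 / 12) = 85 / 12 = 7.08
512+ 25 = 537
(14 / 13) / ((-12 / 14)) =-49 / 39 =-1.26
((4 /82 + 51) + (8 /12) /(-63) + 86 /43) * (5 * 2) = 4109930 /7749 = 530.38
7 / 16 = 0.44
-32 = -32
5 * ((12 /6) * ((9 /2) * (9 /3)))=135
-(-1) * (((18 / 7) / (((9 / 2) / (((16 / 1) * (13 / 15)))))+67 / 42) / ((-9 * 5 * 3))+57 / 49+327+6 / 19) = 1238280833 / 3770550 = 328.41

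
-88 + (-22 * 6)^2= 17336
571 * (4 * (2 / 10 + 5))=59384 / 5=11876.80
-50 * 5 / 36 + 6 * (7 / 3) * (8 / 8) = 127 / 18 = 7.06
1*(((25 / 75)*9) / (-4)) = -3 / 4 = -0.75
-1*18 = -18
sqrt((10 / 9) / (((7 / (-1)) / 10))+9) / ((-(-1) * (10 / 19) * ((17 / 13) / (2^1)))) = 247 * sqrt(3269) / 1785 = 7.91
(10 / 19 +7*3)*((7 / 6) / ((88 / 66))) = 2863 / 152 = 18.84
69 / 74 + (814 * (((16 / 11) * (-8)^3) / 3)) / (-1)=44859599 / 222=202070.27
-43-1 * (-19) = -24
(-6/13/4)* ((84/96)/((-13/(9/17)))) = 189/45968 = 0.00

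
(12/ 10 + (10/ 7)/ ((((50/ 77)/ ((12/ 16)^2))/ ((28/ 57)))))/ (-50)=-687/ 19000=-0.04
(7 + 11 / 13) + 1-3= 76 / 13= 5.85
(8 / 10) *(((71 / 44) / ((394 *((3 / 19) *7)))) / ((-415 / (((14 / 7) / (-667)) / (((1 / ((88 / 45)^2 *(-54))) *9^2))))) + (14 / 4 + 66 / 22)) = 5.20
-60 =-60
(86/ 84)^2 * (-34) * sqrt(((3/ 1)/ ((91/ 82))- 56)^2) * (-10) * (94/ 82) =35825761750/ 1645371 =21773.67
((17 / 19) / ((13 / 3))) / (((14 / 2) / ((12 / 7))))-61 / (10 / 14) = -5164921 / 60515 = -85.35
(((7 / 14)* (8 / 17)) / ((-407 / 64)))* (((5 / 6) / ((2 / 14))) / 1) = -4480 / 20757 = -0.22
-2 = -2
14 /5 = 2.80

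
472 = 472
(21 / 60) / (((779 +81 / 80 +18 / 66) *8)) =11 / 196186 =0.00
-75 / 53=-1.42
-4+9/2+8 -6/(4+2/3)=101/14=7.21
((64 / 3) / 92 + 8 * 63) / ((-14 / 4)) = -69584 / 483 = -144.07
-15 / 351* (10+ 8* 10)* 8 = -400 / 13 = -30.77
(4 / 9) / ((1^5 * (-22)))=-2 / 99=-0.02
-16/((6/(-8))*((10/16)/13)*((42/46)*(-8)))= -19136/315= -60.75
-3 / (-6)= 1 / 2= 0.50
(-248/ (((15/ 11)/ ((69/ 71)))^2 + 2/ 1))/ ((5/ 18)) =-31748464/ 141135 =-224.95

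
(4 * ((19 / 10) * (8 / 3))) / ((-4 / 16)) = -1216 / 15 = -81.07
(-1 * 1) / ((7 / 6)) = -6 / 7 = -0.86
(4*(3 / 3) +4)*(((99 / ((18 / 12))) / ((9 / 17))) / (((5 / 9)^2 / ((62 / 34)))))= 147312 / 25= 5892.48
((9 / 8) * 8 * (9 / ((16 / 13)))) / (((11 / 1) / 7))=7371 / 176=41.88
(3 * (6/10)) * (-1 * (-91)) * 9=7371/5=1474.20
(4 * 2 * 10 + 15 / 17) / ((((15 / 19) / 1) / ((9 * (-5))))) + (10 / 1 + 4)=-4596.29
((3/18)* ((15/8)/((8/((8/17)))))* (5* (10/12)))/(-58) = -125/94656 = -0.00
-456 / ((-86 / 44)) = 10032 / 43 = 233.30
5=5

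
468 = 468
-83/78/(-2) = 83/156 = 0.53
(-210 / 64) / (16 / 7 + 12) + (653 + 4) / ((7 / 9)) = 3783291 / 4480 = 844.48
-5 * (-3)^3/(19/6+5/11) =8910/239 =37.28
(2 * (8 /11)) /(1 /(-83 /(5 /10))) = -2656 /11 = -241.45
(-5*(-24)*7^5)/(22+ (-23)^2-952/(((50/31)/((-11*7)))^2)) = -1260525000/1355724647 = -0.93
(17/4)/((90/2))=17/180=0.09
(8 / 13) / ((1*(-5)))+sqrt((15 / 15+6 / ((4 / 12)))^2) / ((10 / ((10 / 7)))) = 1179 / 455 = 2.59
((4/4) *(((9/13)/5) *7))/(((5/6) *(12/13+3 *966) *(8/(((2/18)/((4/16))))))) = 7/314050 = 0.00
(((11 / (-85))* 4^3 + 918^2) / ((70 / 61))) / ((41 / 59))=128899689382 / 121975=1056771.38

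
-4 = -4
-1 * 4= -4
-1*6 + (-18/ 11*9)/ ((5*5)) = -1812/ 275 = -6.59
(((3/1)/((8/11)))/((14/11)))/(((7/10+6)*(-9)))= -605/11256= -0.05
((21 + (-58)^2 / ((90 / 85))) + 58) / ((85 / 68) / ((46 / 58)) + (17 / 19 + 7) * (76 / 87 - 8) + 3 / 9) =-1485529060 / 24796869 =-59.91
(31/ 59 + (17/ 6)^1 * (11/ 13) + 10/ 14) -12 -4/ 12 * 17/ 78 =-407612/ 48321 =-8.44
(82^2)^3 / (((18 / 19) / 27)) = 8664190135584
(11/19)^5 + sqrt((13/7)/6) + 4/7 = sqrt(546)/42 + 11031753/17332693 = 1.19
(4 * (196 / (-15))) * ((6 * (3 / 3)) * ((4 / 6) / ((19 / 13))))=-40768 / 285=-143.05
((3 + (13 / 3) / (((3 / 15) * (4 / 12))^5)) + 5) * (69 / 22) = 227053677 / 22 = 10320621.68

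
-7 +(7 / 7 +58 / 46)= -109 / 23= -4.74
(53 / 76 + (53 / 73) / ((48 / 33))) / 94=26553 / 2086048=0.01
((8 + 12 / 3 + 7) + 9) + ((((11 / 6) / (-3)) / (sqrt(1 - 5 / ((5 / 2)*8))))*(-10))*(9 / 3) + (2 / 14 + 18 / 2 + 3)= 110*sqrt(3) / 9 + 281 / 7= 61.31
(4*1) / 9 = 4 / 9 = 0.44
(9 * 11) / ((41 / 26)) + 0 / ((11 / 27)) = 2574 / 41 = 62.78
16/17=0.94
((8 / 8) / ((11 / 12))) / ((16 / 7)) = 21 / 44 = 0.48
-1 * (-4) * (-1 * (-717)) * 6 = 17208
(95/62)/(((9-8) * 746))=95/46252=0.00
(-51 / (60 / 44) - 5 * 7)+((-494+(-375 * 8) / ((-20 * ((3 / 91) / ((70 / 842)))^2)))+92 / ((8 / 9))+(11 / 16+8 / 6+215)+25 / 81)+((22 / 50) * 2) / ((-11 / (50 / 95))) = 15456212522693 / 21821911920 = 708.29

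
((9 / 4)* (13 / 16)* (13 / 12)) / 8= 507 / 2048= 0.25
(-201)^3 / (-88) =8120601 / 88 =92279.56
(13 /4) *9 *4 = 117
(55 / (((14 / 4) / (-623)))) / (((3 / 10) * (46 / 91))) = -4454450 / 69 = -64557.25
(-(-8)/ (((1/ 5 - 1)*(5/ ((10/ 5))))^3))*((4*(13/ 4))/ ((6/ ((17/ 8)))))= -221/ 48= -4.60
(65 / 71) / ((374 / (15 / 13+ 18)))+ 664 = 17633101 / 26554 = 664.05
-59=-59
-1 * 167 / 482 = -167 / 482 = -0.35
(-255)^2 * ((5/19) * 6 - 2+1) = 715275/19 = 37646.05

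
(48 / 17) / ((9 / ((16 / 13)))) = 256 / 663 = 0.39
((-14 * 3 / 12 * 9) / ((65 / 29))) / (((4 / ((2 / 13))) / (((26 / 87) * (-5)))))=21 / 26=0.81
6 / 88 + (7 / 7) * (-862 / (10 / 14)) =-265481 / 220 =-1206.73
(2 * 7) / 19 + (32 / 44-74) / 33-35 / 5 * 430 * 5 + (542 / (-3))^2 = 363933190 / 20691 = 17588.96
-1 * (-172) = 172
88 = 88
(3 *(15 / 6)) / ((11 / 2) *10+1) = 0.13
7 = 7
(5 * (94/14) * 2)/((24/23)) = 64.35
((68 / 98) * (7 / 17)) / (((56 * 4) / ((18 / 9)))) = 1 / 392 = 0.00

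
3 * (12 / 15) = 12 / 5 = 2.40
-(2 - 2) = 0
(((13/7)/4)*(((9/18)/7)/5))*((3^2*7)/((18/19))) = 247/560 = 0.44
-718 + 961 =243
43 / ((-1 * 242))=-43 / 242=-0.18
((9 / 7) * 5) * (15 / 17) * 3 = 2025 / 119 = 17.02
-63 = -63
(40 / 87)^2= 1600 / 7569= 0.21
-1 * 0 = 0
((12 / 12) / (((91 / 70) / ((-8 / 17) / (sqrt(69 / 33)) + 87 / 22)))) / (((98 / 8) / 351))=46980 / 539- 8640 * sqrt(253) / 19159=79.99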